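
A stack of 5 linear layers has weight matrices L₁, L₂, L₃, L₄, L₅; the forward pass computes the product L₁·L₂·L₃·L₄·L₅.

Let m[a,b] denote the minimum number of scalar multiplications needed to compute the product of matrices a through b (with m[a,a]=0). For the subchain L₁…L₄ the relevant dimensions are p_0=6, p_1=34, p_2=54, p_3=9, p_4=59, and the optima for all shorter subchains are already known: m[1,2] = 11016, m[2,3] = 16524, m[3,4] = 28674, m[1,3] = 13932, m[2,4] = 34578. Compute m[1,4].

m[1,4] = min over k∈[1,3] of m[1,k]+m[k+1,4]+p_{0}·p_k·p_{4}.
k=1: 0 + 34578 + 6·34·59 = 46614; k=2: 11016 + 28674 + 6·54·59 = 58806; k=3: 13932 + 0 + 6·9·59 = 17118.
Minimum: 17118 at k=3.

17118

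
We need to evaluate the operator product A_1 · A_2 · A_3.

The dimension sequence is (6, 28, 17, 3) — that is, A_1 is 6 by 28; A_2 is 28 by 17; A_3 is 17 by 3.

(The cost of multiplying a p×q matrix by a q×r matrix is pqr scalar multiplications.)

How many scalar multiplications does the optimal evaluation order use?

Order (A_1 · (A_2 · A_3)): (A_2 · A_3): 28×17 by 17×3 → 28×3, cost 28·17·3 = 1428; (A_1 · (A_2 · A_3)): 6×28 by 28×3 → 6×3, cost 6·28·3 = 504; cumulative 1932. Total 1932.
Order ((A_1 · A_2) · A_3): (A_1 · A_2): 6×28 by 28×17 → 6×17, cost 6·28·17 = 2856; ((A_1 · A_2) · A_3): 6×17 by 17×3 → 6×3, cost 6·17·3 = 306; cumulative 3162. Total 3162.
Minimum: 1932.

1932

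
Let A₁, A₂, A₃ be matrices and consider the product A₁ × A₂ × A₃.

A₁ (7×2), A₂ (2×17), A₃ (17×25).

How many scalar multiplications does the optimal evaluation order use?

Order (A₁ × (A₂ × A₃)): (A₂ × A₃): 2×17 by 17×25 → 2×25, cost 2·17·25 = 850; (A₁ × (A₂ × A₃)): 7×2 by 2×25 → 7×25, cost 7·2·25 = 350; cumulative 1200. Total 1200.
Order ((A₁ × A₂) × A₃): (A₁ × A₂): 7×2 by 2×17 → 7×17, cost 7·2·17 = 238; ((A₁ × A₂) × A₃): 7×17 by 17×25 → 7×25, cost 7·17·25 = 2975; cumulative 3213. Total 3213.
Minimum: 1200.

1200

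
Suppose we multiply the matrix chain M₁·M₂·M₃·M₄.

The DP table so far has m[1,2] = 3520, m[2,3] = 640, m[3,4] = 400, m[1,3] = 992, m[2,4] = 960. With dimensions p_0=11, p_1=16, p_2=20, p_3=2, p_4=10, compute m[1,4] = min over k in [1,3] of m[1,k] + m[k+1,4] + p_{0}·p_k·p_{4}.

1212

m[1,4] = min over k∈[1,3] of m[1,k]+m[k+1,4]+p_{0}·p_k·p_{4}.
k=1: 0 + 960 + 11·16·10 = 2720; k=2: 3520 + 400 + 11·20·10 = 6120; k=3: 992 + 0 + 11·2·10 = 1212.
Minimum: 1212 at k=3.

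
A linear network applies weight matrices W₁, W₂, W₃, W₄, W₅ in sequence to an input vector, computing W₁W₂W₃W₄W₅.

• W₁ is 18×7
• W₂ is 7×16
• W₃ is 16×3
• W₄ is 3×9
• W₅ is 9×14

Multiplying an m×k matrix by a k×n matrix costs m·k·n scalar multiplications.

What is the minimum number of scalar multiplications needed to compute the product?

1848

Adjacent pairs: W₁W₂ = 18·7·16 = 2016; W₂W₃ = 7·16·3 = 336; W₃W₄ = 16·3·9 = 432; W₄W₅ = 3·9·14 = 378.
Length 3: W₁..W₃: k=1: 0+336+18·7·3=714; k=2: 2016+0+18·16·3=2880 → min 714 | W₂..W₄: k=2: 0+432+7·16·9=1440; k=3: 336+0+7·3·9=525 → min 525 | W₃..W₅: k=3: 0+378+16·3·14=1050; k=4: 432+0+16·9·14=2448 → min 1050.
Length 4: W₁..W₄: k=1: 0+525+18·7·9=1659; k=2: 2016+432+18·16·9=5040; k=3: 714+0+18·3·9=1200 → min 1200 | W₂..W₅: k=2: 0+1050+7·16·14=2618; k=3: 336+378+7·3·14=1008; k=4: 525+0+7·9·14=1407 → min 1008.
Length 5: W₁..W₅: k=1: 0+1008+18·7·14=2772; k=2: 2016+1050+18·16·14=7098; k=3: 714+378+18·3·14=1848; k=4: 1200+0+18·9·14=3468 → min 1848.
Optimal order: ((W₁(W₂W₃))(W₄W₅)) with cost 1848.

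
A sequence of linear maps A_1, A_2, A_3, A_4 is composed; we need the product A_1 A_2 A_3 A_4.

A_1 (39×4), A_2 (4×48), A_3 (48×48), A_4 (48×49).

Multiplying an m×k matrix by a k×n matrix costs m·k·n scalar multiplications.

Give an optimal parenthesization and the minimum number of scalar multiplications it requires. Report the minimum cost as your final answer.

26268

Adjacent pairs: A_1A_2 = 39·4·48 = 7488; A_2A_3 = 4·48·48 = 9216; A_3A_4 = 48·48·49 = 112896.
Length 3: A_1..A_3: k=1: 0+9216+39·4·48=16704; k=2: 7488+0+39·48·48=97344 → min 16704 | A_2..A_4: k=2: 0+112896+4·48·49=122304; k=3: 9216+0+4·48·49=18624 → min 18624.
Length 4: A_1..A_4: k=1: 0+18624+39·4·49=26268; k=2: 7488+112896+39·48·49=212112; k=3: 16704+0+39·48·49=108432 → min 26268.
Optimal parenthesization: (A_1 ((A_2 A_3) A_4)) with cost 26268.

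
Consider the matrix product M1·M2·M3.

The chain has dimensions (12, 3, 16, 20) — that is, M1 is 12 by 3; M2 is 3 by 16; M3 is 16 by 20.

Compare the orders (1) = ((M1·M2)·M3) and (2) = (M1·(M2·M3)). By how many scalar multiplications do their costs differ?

2736

Order (1) = ((M1·M2)·M3): (M1·M2): 12×3 by 3×16 → 12×16, cost 12·3·16 = 576; ((M1·M2)·M3): 12×16 by 16×20 → 12×20, cost 12·16·20 = 3840; cumulative 4416. Total 4416.
Order (2) = (M1·(M2·M3)): (M2·M3): 3×16 by 16×20 → 3×20, cost 3·16·20 = 960; (M1·(M2·M3)): 12×3 by 3×20 → 12×20, cost 12·3·20 = 720; cumulative 1680. Total 1680.
Difference: |4416 − 1680| = 2736.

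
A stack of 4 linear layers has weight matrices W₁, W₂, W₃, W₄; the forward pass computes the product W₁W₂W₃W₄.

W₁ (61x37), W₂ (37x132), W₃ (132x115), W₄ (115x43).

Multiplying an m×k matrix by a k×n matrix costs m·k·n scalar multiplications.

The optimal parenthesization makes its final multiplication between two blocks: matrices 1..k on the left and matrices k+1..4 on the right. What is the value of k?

1

Adjacent pairs: W₁W₂ = 61·37·132 = 297924; W₂W₃ = 37·132·115 = 561660; W₃W₄ = 132·115·43 = 652740.
Length 3: W₁..W₃: k=1: 0+561660+61·37·115=821215; k=2: 297924+0+61·132·115=1223904 → min 821215 | W₂..W₄: k=2: 0+652740+37·132·43=862752; k=3: 561660+0+37·115·43=744625 → min 744625.
Top-level splits: k=1: (W₁..W₁)·(W₂..W₄) → 0+744625+61·37·43 = 841676; k=2: (W₁..W₂)·(W₃..W₄) → 297924+652740+61·132·43 = 1296900; k=3: (W₁..W₃)·(W₄..W₄) → 821215+0+61·115·43 = 1122860.
Best split is after W₁, i.e. k = 1.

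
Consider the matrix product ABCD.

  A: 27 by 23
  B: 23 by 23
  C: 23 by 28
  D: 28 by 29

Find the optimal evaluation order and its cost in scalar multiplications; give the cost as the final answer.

50968

Adjacent pairs: AB = 27·23·23 = 14283; BC = 23·23·28 = 14812; CD = 23·28·29 = 18676.
Length 3: A..C: k=1: 0+14812+27·23·28=32200; k=2: 14283+0+27·23·28=31671 → min 31671 | B..D: k=2: 0+18676+23·23·29=34017; k=3: 14812+0+23·28·29=33488 → min 33488.
Length 4: A..D: k=1: 0+33488+27·23·29=51497; k=2: 14283+18676+27·23·29=50968; k=3: 31671+0+27·28·29=53595 → min 50968.
Optimal parenthesization: ((AB)(CD)) with cost 50968.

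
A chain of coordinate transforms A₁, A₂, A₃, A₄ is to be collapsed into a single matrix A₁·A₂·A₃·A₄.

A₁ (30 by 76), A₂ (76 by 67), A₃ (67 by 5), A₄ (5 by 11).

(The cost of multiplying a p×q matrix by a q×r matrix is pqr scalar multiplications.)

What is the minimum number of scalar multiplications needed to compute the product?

38510

Adjacent pairs: A₁A₂ = 30·76·67 = 152760; A₂A₃ = 76·67·5 = 25460; A₃A₄ = 67·5·11 = 3685.
Length 3: A₁..A₃: k=1: 0+25460+30·76·5=36860; k=2: 152760+0+30·67·5=162810 → min 36860 | A₂..A₄: k=2: 0+3685+76·67·11=59697; k=3: 25460+0+76·5·11=29640 → min 29640.
Length 4: A₁..A₄: k=1: 0+29640+30·76·11=54720; k=2: 152760+3685+30·67·11=178555; k=3: 36860+0+30·5·11=38510 → min 38510.
Optimal order: ((A₁·(A₂·A₃))·A₄) with cost 38510.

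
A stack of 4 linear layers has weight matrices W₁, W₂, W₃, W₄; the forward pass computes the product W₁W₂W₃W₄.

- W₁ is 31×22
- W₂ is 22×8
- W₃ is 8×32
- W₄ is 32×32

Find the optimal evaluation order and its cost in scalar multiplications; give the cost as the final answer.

Adjacent pairs: W₁W₂ = 31·22·8 = 5456; W₂W₃ = 22·8·32 = 5632; W₃W₄ = 8·32·32 = 8192.
Length 3: W₁..W₃: k=1: 0+5632+31·22·32=27456; k=2: 5456+0+31·8·32=13392 → min 13392 | W₂..W₄: k=2: 0+8192+22·8·32=13824; k=3: 5632+0+22·32·32=28160 → min 13824.
Length 4: W₁..W₄: k=1: 0+13824+31·22·32=35648; k=2: 5456+8192+31·8·32=21584; k=3: 13392+0+31·32·32=45136 → min 21584.
Optimal parenthesization: ((W₁W₂)(W₃W₄)) with cost 21584.

21584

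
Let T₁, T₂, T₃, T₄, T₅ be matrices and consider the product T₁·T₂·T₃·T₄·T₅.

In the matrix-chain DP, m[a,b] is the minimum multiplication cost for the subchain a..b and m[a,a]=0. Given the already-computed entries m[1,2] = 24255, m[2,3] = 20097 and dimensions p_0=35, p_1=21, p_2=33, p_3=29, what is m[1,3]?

41412

m[1,3] = min over k∈[1,2] of m[1,k]+m[k+1,3]+p_{0}·p_k·p_{3}.
k=1: 0 + 20097 + 35·21·29 = 41412; k=2: 24255 + 0 + 35·33·29 = 57750.
Minimum: 41412 at k=1.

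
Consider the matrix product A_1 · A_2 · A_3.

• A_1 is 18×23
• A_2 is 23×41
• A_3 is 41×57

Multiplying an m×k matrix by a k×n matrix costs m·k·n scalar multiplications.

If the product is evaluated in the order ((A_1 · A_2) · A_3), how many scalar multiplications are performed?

(A_1 · A_2): 18×23 by 23×41 → 18×41, cost 18·23·41 = 16974
((A_1 · A_2) · A_3): 18×41 by 41×57 → 18×57, cost 18·41·57 = 42066; cumulative 59040
Total: 59040 scalar multiplications.

59040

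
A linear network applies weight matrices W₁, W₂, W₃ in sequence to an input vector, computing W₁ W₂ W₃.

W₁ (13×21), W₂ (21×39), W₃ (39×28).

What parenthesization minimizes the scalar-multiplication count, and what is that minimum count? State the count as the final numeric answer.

24843

(W₁ (W₂ W₃)): cost 30576.
((W₁ W₂) W₃): cost 24843.
Optimal: ((W₁ W₂) W₃) with cost 24843.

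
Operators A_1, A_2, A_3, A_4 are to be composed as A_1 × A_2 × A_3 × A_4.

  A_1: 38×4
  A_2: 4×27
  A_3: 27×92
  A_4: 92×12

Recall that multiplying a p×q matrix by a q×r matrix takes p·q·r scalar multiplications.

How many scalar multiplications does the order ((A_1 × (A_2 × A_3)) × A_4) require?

65872

(A_2 × A_3): 4×27 by 27×92 → 4×92, cost 4·27·92 = 9936
(A_1 × (A_2 × A_3)): 38×4 by 4×92 → 38×92, cost 38·4·92 = 13984; cumulative 23920
((A_1 × (A_2 × A_3)) × A_4): 38×92 by 92×12 → 38×12, cost 38·92·12 = 41952; cumulative 65872
Total: 65872 scalar multiplications.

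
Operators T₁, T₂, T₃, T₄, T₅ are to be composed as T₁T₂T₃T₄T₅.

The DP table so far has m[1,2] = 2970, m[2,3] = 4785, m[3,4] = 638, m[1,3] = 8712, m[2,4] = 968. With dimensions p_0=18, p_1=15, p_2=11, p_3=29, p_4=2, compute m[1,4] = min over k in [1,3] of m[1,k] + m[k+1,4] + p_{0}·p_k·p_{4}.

m[1,4] = min over k∈[1,3] of m[1,k]+m[k+1,4]+p_{0}·p_k·p_{4}.
k=1: 0 + 968 + 18·15·2 = 1508; k=2: 2970 + 638 + 18·11·2 = 4004; k=3: 8712 + 0 + 18·29·2 = 9756.
Minimum: 1508 at k=1.

1508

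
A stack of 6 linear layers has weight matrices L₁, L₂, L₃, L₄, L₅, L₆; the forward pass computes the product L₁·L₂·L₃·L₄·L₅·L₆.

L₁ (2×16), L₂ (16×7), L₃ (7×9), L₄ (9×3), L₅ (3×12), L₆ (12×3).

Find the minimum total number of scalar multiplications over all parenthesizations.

530

Adjacent pairs: L₁L₂ = 2·16·7 = 224; L₂L₃ = 16·7·9 = 1008; L₃L₄ = 7·9·3 = 189; L₄L₅ = 9·3·12 = 324; L₅L₆ = 3·12·3 = 108.
Length 3: L₁..L₃: k=1: 0+1008+2·16·9=1296; k=2: 224+0+2·7·9=350 → min 350 | L₂..L₄: k=2: 0+189+16·7·3=525; k=3: 1008+0+16·9·3=1440 → min 525 | L₃..L₅: k=3: 0+324+7·9·12=1080; k=4: 189+0+7·3·12=441 → min 441 | L₄..L₆: k=4: 0+108+9·3·3=189; k=5: 324+0+9·12·3=648 → min 189.
Length 4: L₁..L₄: k=1: 0+525+2·16·3=621; k=2: 224+189+2·7·3=455; k=3: 350+0+2·9·3=404 → min 404 | L₂..L₅: k=2: 0+441+16·7·12=1785; k=3: 1008+324+16·9·12=3060; k=4: 525+0+16·3·12=1101 → min 1101 | L₃..L₆: k=3: 0+189+7·9·3=378; k=4: 189+108+7·3·3=360; k=5: 441+0+7·12·3=693 → min 360.
Length 5: L₁..L₅: k=1: 0+1101+2·16·12=1485; k=2: 224+441+2·7·12=833; k=3: 350+324+2·9·12=890; k=4: 404+0+2·3·12=476 → min 476 | L₂..L₆: k=2: 0+360+16·7·3=696; k=3: 1008+189+16·9·3=1629; k=4: 525+108+16·3·3=777; k=5: 1101+0+16·12·3=1677 → min 696.
Length 6: L₁..L₆: k=1: 0+696+2·16·3=792; k=2: 224+360+2·7·3=626; k=3: 350+189+2·9·3=593; k=4: 404+108+2·3·3=530; k=5: 476+0+2·12·3=548 → min 530.
Optimal order: ((((L₁·L₂)·L₃)·L₄)·(L₅·L₆)) with cost 530.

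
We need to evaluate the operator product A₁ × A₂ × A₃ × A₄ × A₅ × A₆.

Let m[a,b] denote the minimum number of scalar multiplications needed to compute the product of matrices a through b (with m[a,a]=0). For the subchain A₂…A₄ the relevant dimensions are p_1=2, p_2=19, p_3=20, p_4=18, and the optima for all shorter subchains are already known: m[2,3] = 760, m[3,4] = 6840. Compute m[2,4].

m[2,4] = min over k∈[2,3] of m[2,k]+m[k+1,4]+p_{1}·p_k·p_{4}.
k=2: 0 + 6840 + 2·19·18 = 7524; k=3: 760 + 0 + 2·20·18 = 1480.
Minimum: 1480 at k=3.

1480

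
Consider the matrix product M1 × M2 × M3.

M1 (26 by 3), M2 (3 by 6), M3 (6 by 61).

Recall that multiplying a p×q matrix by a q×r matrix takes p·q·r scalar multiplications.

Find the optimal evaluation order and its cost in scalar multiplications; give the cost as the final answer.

5856

(M1 × (M2 × M3)): cost 5856.
((M1 × M2) × M3): cost 9984.
Optimal: (M1 × (M2 × M3)) with cost 5856.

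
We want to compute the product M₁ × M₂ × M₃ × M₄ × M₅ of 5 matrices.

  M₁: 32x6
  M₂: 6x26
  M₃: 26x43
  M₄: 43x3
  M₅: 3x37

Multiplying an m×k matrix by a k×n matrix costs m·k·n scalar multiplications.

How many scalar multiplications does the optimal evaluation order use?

Adjacent pairs: M₁M₂ = 32·6·26 = 4992; M₂M₃ = 6·26·43 = 6708; M₃M₄ = 26·43·3 = 3354; M₄M₅ = 43·3·37 = 4773.
Length 3: M₁..M₃: k=1: 0+6708+32·6·43=14964; k=2: 4992+0+32·26·43=40768 → min 14964 | M₂..M₄: k=2: 0+3354+6·26·3=3822; k=3: 6708+0+6·43·3=7482 → min 3822 | M₃..M₅: k=3: 0+4773+26·43·37=46139; k=4: 3354+0+26·3·37=6240 → min 6240.
Length 4: M₁..M₄: k=1: 0+3822+32·6·3=4398; k=2: 4992+3354+32·26·3=10842; k=3: 14964+0+32·43·3=19092 → min 4398 | M₂..M₅: k=2: 0+6240+6·26·37=12012; k=3: 6708+4773+6·43·37=21027; k=4: 3822+0+6·3·37=4488 → min 4488.
Length 5: M₁..M₅: k=1: 0+4488+32·6·37=11592; k=2: 4992+6240+32·26·37=42016; k=3: 14964+4773+32·43·37=70649; k=4: 4398+0+32·3·37=7950 → min 7950.
Optimal order: ((M₁ × (M₂ × (M₃ × M₄))) × M₅) with cost 7950.

7950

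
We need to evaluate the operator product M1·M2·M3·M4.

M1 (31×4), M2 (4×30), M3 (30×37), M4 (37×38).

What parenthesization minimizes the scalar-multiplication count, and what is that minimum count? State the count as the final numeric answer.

14776

Adjacent pairs: M1M2 = 31·4·30 = 3720; M2M3 = 4·30·37 = 4440; M3M4 = 30·37·38 = 42180.
Length 3: M1..M3: k=1: 0+4440+31·4·37=9028; k=2: 3720+0+31·30·37=38130 → min 9028 | M2..M4: k=2: 0+42180+4·30·38=46740; k=3: 4440+0+4·37·38=10064 → min 10064.
Length 4: M1..M4: k=1: 0+10064+31·4·38=14776; k=2: 3720+42180+31·30·38=81240; k=3: 9028+0+31·37·38=52614 → min 14776.
Optimal parenthesization: (M1·((M2·M3)·M4)) with cost 14776.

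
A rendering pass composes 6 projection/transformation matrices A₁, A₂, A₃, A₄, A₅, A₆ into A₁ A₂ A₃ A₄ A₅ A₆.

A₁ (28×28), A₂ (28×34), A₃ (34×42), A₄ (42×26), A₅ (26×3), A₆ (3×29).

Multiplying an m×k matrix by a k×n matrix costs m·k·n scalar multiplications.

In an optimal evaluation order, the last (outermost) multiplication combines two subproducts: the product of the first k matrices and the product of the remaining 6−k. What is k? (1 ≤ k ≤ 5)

Adjacent pairs: A₁A₂ = 28·28·34 = 26656; A₂A₃ = 28·34·42 = 39984; A₃A₄ = 34·42·26 = 37128; A₄A₅ = 42·26·3 = 3276; A₅A₆ = 26·3·29 = 2262.
Length 3: A₁..A₃: k=1: 0+39984+28·28·42=72912; k=2: 26656+0+28·34·42=66640 → min 66640 | A₂..A₄: k=2: 0+37128+28·34·26=61880; k=3: 39984+0+28·42·26=70560 → min 61880 | A₃..A₅: k=3: 0+3276+34·42·3=7560; k=4: 37128+0+34·26·3=39780 → min 7560 | A₄..A₆: k=4: 0+2262+42·26·29=33930; k=5: 3276+0+42·3·29=6930 → min 6930.
Length 4: A₁..A₄: k=1: 0+61880+28·28·26=82264; k=2: 26656+37128+28·34·26=88536; k=3: 66640+0+28·42·26=97216 → min 82264 | A₂..A₅: k=2: 0+7560+28·34·3=10416; k=3: 39984+3276+28·42·3=46788; k=4: 61880+0+28·26·3=64064 → min 10416 | A₃..A₆: k=3: 0+6930+34·42·29=48342; k=4: 37128+2262+34·26·29=65026; k=5: 7560+0+34·3·29=10518 → min 10518.
Length 5: A₁..A₅: k=1: 0+10416+28·28·3=12768; k=2: 26656+7560+28·34·3=37072; k=3: 66640+3276+28·42·3=73444; k=4: 82264+0+28·26·3=84448 → min 12768 | A₂..A₆: k=2: 0+10518+28·34·29=38126; k=3: 39984+6930+28·42·29=81018; k=4: 61880+2262+28·26·29=85254; k=5: 10416+0+28·3·29=12852 → min 12852.
Top-level splits: k=1: (A₁..A₁)·(A₂..A₆) → 0+12852+28·28·29 = 35588; k=2: (A₁..A₂)·(A₃..A₆) → 26656+10518+28·34·29 = 64782; k=3: (A₁..A₃)·(A₄..A₆) → 66640+6930+28·42·29 = 107674; k=4: (A₁..A₄)·(A₅..A₆) → 82264+2262+28·26·29 = 105638; k=5: (A₁..A₅)·(A₆..A₆) → 12768+0+28·3·29 = 15204.
Best split is after A₅, i.e. k = 5.

5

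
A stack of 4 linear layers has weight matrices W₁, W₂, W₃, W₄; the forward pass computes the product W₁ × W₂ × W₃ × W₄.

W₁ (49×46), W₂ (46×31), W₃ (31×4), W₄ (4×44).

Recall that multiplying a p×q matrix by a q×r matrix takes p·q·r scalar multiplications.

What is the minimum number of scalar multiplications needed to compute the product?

Adjacent pairs: W₁W₂ = 49·46·31 = 69874; W₂W₃ = 46·31·4 = 5704; W₃W₄ = 31·4·44 = 5456.
Length 3: W₁..W₃: k=1: 0+5704+49·46·4=14720; k=2: 69874+0+49·31·4=75950 → min 14720 | W₂..W₄: k=2: 0+5456+46·31·44=68200; k=3: 5704+0+46·4·44=13800 → min 13800.
Length 4: W₁..W₄: k=1: 0+13800+49·46·44=112976; k=2: 69874+5456+49·31·44=142166; k=3: 14720+0+49·4·44=23344 → min 23344.
Optimal order: ((W₁ × (W₂ × W₃)) × W₄) with cost 23344.

23344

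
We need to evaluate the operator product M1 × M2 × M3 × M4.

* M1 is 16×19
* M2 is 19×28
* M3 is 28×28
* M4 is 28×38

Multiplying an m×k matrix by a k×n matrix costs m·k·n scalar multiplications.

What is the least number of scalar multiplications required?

Adjacent pairs: M1M2 = 16·19·28 = 8512; M2M3 = 19·28·28 = 14896; M3M4 = 28·28·38 = 29792.
Length 3: M1..M3: k=1: 0+14896+16·19·28=23408; k=2: 8512+0+16·28·28=21056 → min 21056 | M2..M4: k=2: 0+29792+19·28·38=50008; k=3: 14896+0+19·28·38=35112 → min 35112.
Length 4: M1..M4: k=1: 0+35112+16·19·38=46664; k=2: 8512+29792+16·28·38=55328; k=3: 21056+0+16·28·38=38080 → min 38080.
Optimal order: (((M1 × M2) × M3) × M4) with cost 38080.

38080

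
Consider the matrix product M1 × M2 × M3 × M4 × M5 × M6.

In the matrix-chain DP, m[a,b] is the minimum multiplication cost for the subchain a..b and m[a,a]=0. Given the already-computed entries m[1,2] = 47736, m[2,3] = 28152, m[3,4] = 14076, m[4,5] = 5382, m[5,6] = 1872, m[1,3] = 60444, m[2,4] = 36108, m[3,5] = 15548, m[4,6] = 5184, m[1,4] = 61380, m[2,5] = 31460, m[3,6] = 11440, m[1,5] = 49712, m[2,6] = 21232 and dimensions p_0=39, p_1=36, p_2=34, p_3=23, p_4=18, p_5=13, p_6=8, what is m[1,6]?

m[1,6] = min over k∈[1,5] of m[1,k]+m[k+1,6]+p_{0}·p_k·p_{6}.
k=1: 0 + 21232 + 39·36·8 = 32464; k=2: 47736 + 11440 + 39·34·8 = 69784; k=3: 60444 + 5184 + 39·23·8 = 72804; k=4: 61380 + 1872 + 39·18·8 = 68868; k=5: 49712 + 0 + 39·13·8 = 53768.
Minimum: 32464 at k=1.

32464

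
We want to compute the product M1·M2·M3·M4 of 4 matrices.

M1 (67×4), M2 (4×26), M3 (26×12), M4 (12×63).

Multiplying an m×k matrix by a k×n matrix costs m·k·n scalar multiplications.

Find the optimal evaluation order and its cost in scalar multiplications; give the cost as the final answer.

Adjacent pairs: M1M2 = 67·4·26 = 6968; M2M3 = 4·26·12 = 1248; M3M4 = 26·12·63 = 19656.
Length 3: M1..M3: k=1: 0+1248+67·4·12=4464; k=2: 6968+0+67·26·12=27872 → min 4464 | M2..M4: k=2: 0+19656+4·26·63=26208; k=3: 1248+0+4·12·63=4272 → min 4272.
Length 4: M1..M4: k=1: 0+4272+67·4·63=21156; k=2: 6968+19656+67·26·63=136370; k=3: 4464+0+67·12·63=55116 → min 21156.
Optimal parenthesization: (M1·((M2·M3)·M4)) with cost 21156.

21156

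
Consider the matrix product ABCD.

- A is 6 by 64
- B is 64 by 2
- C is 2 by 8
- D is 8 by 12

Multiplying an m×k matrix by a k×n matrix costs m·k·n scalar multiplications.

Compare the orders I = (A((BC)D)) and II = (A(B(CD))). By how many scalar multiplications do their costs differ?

5440

Order I = (A((BC)D)): (BC): 64×2 by 2×8 → 64×8, cost 64·2·8 = 1024; ((BC)D): 64×8 by 8×12 → 64×12, cost 64·8·12 = 6144; cumulative 7168; (A((BC)D)): 6×64 by 64×12 → 6×12, cost 6·64·12 = 4608; cumulative 11776. Total 11776.
Order II = (A(B(CD))): (CD): 2×8 by 8×12 → 2×12, cost 2·8·12 = 192; (B(CD)): 64×2 by 2×12 → 64×12, cost 64·2·12 = 1536; cumulative 1728; (A(B(CD))): 6×64 by 64×12 → 6×12, cost 6·64·12 = 4608; cumulative 6336. Total 6336.
Difference: |11776 − 6336| = 5440.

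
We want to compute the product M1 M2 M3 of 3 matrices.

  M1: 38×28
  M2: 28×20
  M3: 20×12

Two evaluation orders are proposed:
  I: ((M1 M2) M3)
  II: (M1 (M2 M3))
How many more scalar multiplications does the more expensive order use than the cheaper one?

Order I = ((M1 M2) M3): (M1 M2): 38×28 by 28×20 → 38×20, cost 38·28·20 = 21280; ((M1 M2) M3): 38×20 by 20×12 → 38×12, cost 38·20·12 = 9120; cumulative 30400. Total 30400.
Order II = (M1 (M2 M3)): (M2 M3): 28×20 by 20×12 → 28×12, cost 28·20·12 = 6720; (M1 (M2 M3)): 38×28 by 28×12 → 38×12, cost 38·28·12 = 12768; cumulative 19488. Total 19488.
Difference: |30400 − 19488| = 10912.

10912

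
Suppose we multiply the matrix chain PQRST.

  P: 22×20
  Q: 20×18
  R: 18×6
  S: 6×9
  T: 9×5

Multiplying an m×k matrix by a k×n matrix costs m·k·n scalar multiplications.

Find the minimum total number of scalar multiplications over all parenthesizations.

4810

Adjacent pairs: PQ = 22·20·18 = 7920; QR = 20·18·6 = 2160; RS = 18·6·9 = 972; ST = 6·9·5 = 270.
Length 3: P..R: k=1: 0+2160+22·20·6=4800; k=2: 7920+0+22·18·6=10296 → min 4800 | Q..S: k=2: 0+972+20·18·9=4212; k=3: 2160+0+20·6·9=3240 → min 3240 | R..T: k=3: 0+270+18·6·5=810; k=4: 972+0+18·9·5=1782 → min 810.
Length 4: P..S: k=1: 0+3240+22·20·9=7200; k=2: 7920+972+22·18·9=12456; k=3: 4800+0+22·6·9=5988 → min 5988 | Q..T: k=2: 0+810+20·18·5=2610; k=3: 2160+270+20·6·5=3030; k=4: 3240+0+20·9·5=4140 → min 2610.
Length 5: P..T: k=1: 0+2610+22·20·5=4810; k=2: 7920+810+22·18·5=10710; k=3: 4800+270+22·6·5=5730; k=4: 5988+0+22·9·5=6978 → min 4810.
Optimal order: (P(Q(R(ST)))) with cost 4810.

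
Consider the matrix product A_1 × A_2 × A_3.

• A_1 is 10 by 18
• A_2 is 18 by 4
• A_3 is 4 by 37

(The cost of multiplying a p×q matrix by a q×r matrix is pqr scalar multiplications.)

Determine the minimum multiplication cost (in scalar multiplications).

Order (A_1 × (A_2 × A_3)): (A_2 × A_3): 18×4 by 4×37 → 18×37, cost 18·4·37 = 2664; (A_1 × (A_2 × A_3)): 10×18 by 18×37 → 10×37, cost 10·18·37 = 6660; cumulative 9324. Total 9324.
Order ((A_1 × A_2) × A_3): (A_1 × A_2): 10×18 by 18×4 → 10×4, cost 10·18·4 = 720; ((A_1 × A_2) × A_3): 10×4 by 4×37 → 10×37, cost 10·4·37 = 1480; cumulative 2200. Total 2200.
Minimum: 2200.

2200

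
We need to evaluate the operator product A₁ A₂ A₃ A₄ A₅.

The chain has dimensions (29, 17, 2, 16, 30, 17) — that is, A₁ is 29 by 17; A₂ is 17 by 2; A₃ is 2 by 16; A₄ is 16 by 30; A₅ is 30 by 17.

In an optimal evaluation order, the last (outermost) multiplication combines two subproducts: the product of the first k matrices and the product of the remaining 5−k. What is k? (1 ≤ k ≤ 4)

Adjacent pairs: A₁A₂ = 29·17·2 = 986; A₂A₃ = 17·2·16 = 544; A₃A₄ = 2·16·30 = 960; A₄A₅ = 16·30·17 = 8160.
Length 3: A₁..A₃: k=1: 0+544+29·17·16=8432; k=2: 986+0+29·2·16=1914 → min 1914 | A₂..A₄: k=2: 0+960+17·2·30=1980; k=3: 544+0+17·16·30=8704 → min 1980 | A₃..A₅: k=3: 0+8160+2·16·17=8704; k=4: 960+0+2·30·17=1980 → min 1980.
Length 4: A₁..A₄: k=1: 0+1980+29·17·30=16770; k=2: 986+960+29·2·30=3686; k=3: 1914+0+29·16·30=15834 → min 3686 | A₂..A₅: k=2: 0+1980+17·2·17=2558; k=3: 544+8160+17·16·17=13328; k=4: 1980+0+17·30·17=10650 → min 2558.
Top-level splits: k=1: (A₁..A₁)·(A₂..A₅) → 0+2558+29·17·17 = 10939; k=2: (A₁..A₂)·(A₃..A₅) → 986+1980+29·2·17 = 3952; k=3: (A₁..A₃)·(A₄..A₅) → 1914+8160+29·16·17 = 17962; k=4: (A₁..A₄)·(A₅..A₅) → 3686+0+29·30·17 = 18476.
Best split is after A₂, i.e. k = 2.

2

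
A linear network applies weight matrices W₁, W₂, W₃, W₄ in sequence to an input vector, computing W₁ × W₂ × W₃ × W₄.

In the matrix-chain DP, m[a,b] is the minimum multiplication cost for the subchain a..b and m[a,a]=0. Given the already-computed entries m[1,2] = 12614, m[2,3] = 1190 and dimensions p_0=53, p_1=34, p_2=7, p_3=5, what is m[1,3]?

10200

m[1,3] = min over k∈[1,2] of m[1,k]+m[k+1,3]+p_{0}·p_k·p_{3}.
k=1: 0 + 1190 + 53·34·5 = 10200; k=2: 12614 + 0 + 53·7·5 = 14469.
Minimum: 10200 at k=1.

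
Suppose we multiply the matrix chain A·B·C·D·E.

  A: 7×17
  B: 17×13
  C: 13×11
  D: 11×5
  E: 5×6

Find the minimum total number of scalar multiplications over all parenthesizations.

2625

Adjacent pairs: AB = 7·17·13 = 1547; BC = 17·13·11 = 2431; CD = 13·11·5 = 715; DE = 11·5·6 = 330.
Length 3: A..C: k=1: 0+2431+7·17·11=3740; k=2: 1547+0+7·13·11=2548 → min 2548 | B..D: k=2: 0+715+17·13·5=1820; k=3: 2431+0+17·11·5=3366 → min 1820 | C..E: k=3: 0+330+13·11·6=1188; k=4: 715+0+13·5·6=1105 → min 1105.
Length 4: A..D: k=1: 0+1820+7·17·5=2415; k=2: 1547+715+7·13·5=2717; k=3: 2548+0+7·11·5=2933 → min 2415 | B..E: k=2: 0+1105+17·13·6=2431; k=3: 2431+330+17·11·6=3883; k=4: 1820+0+17·5·6=2330 → min 2330.
Length 5: A..E: k=1: 0+2330+7·17·6=3044; k=2: 1547+1105+7·13·6=3198; k=3: 2548+330+7·11·6=3340; k=4: 2415+0+7·5·6=2625 → min 2625.
Optimal order: ((A·(B·(C·D)))·E) with cost 2625.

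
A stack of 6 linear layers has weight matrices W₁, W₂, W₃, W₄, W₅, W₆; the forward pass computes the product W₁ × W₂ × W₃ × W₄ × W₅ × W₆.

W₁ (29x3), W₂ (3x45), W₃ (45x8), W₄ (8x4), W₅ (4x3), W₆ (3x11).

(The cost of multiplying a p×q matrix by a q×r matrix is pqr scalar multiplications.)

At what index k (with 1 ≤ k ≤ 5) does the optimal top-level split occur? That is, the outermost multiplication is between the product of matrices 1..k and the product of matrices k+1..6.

Adjacent pairs: W₁W₂ = 29·3·45 = 3915; W₂W₃ = 3·45·8 = 1080; W₃W₄ = 45·8·4 = 1440; W₄W₅ = 8·4·3 = 96; W₅W₆ = 4·3·11 = 132.
Length 3: W₁..W₃: k=1: 0+1080+29·3·8=1776; k=2: 3915+0+29·45·8=14355 → min 1776 | W₂..W₄: k=2: 0+1440+3·45·4=1980; k=3: 1080+0+3·8·4=1176 → min 1176 | W₃..W₅: k=3: 0+96+45·8·3=1176; k=4: 1440+0+45·4·3=1980 → min 1176 | W₄..W₆: k=4: 0+132+8·4·11=484; k=5: 96+0+8·3·11=360 → min 360.
Length 4: W₁..W₄: k=1: 0+1176+29·3·4=1524; k=2: 3915+1440+29·45·4=10575; k=3: 1776+0+29·8·4=2704 → min 1524 | W₂..W₅: k=2: 0+1176+3·45·3=1581; k=3: 1080+96+3·8·3=1248; k=4: 1176+0+3·4·3=1212 → min 1212 | W₃..W₆: k=3: 0+360+45·8·11=4320; k=4: 1440+132+45·4·11=3552; k=5: 1176+0+45·3·11=2661 → min 2661.
Length 5: W₁..W₅: k=1: 0+1212+29·3·3=1473; k=2: 3915+1176+29·45·3=9006; k=3: 1776+96+29·8·3=2568; k=4: 1524+0+29·4·3=1872 → min 1473 | W₂..W₆: k=2: 0+2661+3·45·11=4146; k=3: 1080+360+3·8·11=1704; k=4: 1176+132+3·4·11=1440; k=5: 1212+0+3·3·11=1311 → min 1311.
Top-level splits: k=1: (W₁..W₁)·(W₂..W₆) → 0+1311+29·3·11 = 2268; k=2: (W₁..W₂)·(W₃..W₆) → 3915+2661+29·45·11 = 20931; k=3: (W₁..W₃)·(W₄..W₆) → 1776+360+29·8·11 = 4688; k=4: (W₁..W₄)·(W₅..W₆) → 1524+132+29·4·11 = 2932; k=5: (W₁..W₅)·(W₆..W₆) → 1473+0+29·3·11 = 2430.
Best split is after W₁, i.e. k = 1.

1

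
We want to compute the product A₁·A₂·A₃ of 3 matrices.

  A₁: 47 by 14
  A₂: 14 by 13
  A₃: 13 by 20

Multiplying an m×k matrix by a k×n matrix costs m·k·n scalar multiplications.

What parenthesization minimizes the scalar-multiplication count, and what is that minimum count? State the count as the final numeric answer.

(A₁·(A₂·A₃)): cost 16800.
((A₁·A₂)·A₃): cost 20774.
Optimal: (A₁·(A₂·A₃)) with cost 16800.

16800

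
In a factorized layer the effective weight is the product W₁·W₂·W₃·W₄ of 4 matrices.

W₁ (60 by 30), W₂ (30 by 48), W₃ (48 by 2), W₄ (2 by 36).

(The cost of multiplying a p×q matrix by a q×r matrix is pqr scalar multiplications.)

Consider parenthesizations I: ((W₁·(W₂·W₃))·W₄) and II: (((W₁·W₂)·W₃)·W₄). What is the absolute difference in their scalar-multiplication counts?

Order I = ((W₁·(W₂·W₃))·W₄): (W₂·W₃): 30×48 by 48×2 → 30×2, cost 30·48·2 = 2880; (W₁·(W₂·W₃)): 60×30 by 30×2 → 60×2, cost 60·30·2 = 3600; cumulative 6480; ((W₁·(W₂·W₃))·W₄): 60×2 by 2×36 → 60×36, cost 60·2·36 = 4320; cumulative 10800. Total 10800.
Order II = (((W₁·W₂)·W₃)·W₄): (W₁·W₂): 60×30 by 30×48 → 60×48, cost 60·30·48 = 86400; ((W₁·W₂)·W₃): 60×48 by 48×2 → 60×2, cost 60·48·2 = 5760; cumulative 92160; (((W₁·W₂)·W₃)·W₄): 60×2 by 2×36 → 60×36, cost 60·2·36 = 4320; cumulative 96480. Total 96480.
Difference: |10800 − 96480| = 85680.

85680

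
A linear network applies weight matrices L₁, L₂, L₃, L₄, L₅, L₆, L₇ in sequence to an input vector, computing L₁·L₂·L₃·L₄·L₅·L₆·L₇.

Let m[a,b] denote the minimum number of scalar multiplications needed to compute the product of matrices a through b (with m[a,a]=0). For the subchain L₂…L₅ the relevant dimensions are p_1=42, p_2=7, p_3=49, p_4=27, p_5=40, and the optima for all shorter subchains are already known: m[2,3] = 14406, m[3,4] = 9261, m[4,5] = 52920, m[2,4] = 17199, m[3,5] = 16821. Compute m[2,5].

28581

m[2,5] = min over k∈[2,4] of m[2,k]+m[k+1,5]+p_{1}·p_k·p_{5}.
k=2: 0 + 16821 + 42·7·40 = 28581; k=3: 14406 + 52920 + 42·49·40 = 149646; k=4: 17199 + 0 + 42·27·40 = 62559.
Minimum: 28581 at k=2.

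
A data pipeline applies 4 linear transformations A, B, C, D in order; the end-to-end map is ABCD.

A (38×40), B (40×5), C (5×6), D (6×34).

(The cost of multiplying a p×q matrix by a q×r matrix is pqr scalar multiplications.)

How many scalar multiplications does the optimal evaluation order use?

Adjacent pairs: AB = 38·40·5 = 7600; BC = 40·5·6 = 1200; CD = 5·6·34 = 1020.
Length 3: A..C: k=1: 0+1200+38·40·6=10320; k=2: 7600+0+38·5·6=8740 → min 8740 | B..D: k=2: 0+1020+40·5·34=7820; k=3: 1200+0+40·6·34=9360 → min 7820.
Length 4: A..D: k=1: 0+7820+38·40·34=59500; k=2: 7600+1020+38·5·34=15080; k=3: 8740+0+38·6·34=16492 → min 15080.
Optimal order: ((AB)(CD)) with cost 15080.

15080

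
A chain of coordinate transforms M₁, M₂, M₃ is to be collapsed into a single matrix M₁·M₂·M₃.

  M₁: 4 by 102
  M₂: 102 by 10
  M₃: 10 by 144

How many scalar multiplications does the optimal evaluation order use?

9840

Order (M₁·(M₂·M₃)): (M₂·M₃): 102×10 by 10×144 → 102×144, cost 102·10·144 = 146880; (M₁·(M₂·M₃)): 4×102 by 102×144 → 4×144, cost 4·102·144 = 58752; cumulative 205632. Total 205632.
Order ((M₁·M₂)·M₃): (M₁·M₂): 4×102 by 102×10 → 4×10, cost 4·102·10 = 4080; ((M₁·M₂)·M₃): 4×10 by 10×144 → 4×144, cost 4·10·144 = 5760; cumulative 9840. Total 9840.
Minimum: 9840.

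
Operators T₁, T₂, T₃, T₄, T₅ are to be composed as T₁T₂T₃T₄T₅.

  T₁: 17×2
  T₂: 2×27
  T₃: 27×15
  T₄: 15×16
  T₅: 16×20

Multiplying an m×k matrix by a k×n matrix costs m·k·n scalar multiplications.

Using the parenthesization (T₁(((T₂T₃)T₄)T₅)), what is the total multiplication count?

2610

(T₂T₃): 2×27 by 27×15 → 2×15, cost 2·27·15 = 810
((T₂T₃)T₄): 2×15 by 15×16 → 2×16, cost 2·15·16 = 480; cumulative 1290
(((T₂T₃)T₄)T₅): 2×16 by 16×20 → 2×20, cost 2·16·20 = 640; cumulative 1930
(T₁(((T₂T₃)T₄)T₅)): 17×2 by 2×20 → 17×20, cost 17·2·20 = 680; cumulative 2610
Total: 2610 scalar multiplications.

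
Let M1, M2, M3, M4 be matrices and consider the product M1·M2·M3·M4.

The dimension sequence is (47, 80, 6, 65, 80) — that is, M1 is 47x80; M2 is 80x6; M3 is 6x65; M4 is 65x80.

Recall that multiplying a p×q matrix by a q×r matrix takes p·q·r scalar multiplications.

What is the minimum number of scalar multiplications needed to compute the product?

Adjacent pairs: M1M2 = 47·80·6 = 22560; M2M3 = 80·6·65 = 31200; M3M4 = 6·65·80 = 31200.
Length 3: M1..M3: k=1: 0+31200+47·80·65=275600; k=2: 22560+0+47·6·65=40890 → min 40890 | M2..M4: k=2: 0+31200+80·6·80=69600; k=3: 31200+0+80·65·80=447200 → min 69600.
Length 4: M1..M4: k=1: 0+69600+47·80·80=370400; k=2: 22560+31200+47·6·80=76320; k=3: 40890+0+47·65·80=285290 → min 76320.
Optimal order: ((M1·M2)·(M3·M4)) with cost 76320.

76320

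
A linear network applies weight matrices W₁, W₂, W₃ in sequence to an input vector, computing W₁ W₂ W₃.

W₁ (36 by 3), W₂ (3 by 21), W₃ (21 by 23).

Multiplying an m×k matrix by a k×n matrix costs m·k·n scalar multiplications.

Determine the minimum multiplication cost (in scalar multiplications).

3933

Order (W₁ (W₂ W₃)): (W₂ W₃): 3×21 by 21×23 → 3×23, cost 3·21·23 = 1449; (W₁ (W₂ W₃)): 36×3 by 3×23 → 36×23, cost 36·3·23 = 2484; cumulative 3933. Total 3933.
Order ((W₁ W₂) W₃): (W₁ W₂): 36×3 by 3×21 → 36×21, cost 36·3·21 = 2268; ((W₁ W₂) W₃): 36×21 by 21×23 → 36×23, cost 36·21·23 = 17388; cumulative 19656. Total 19656.
Minimum: 3933.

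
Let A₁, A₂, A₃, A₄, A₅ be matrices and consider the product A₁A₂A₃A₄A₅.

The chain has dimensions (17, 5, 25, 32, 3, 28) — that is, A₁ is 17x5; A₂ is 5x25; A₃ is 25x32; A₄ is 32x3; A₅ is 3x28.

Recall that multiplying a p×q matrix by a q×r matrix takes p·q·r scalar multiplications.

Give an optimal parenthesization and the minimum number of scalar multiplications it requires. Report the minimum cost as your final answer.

Adjacent pairs: A₁A₂ = 17·5·25 = 2125; A₂A₃ = 5·25·32 = 4000; A₃A₄ = 25·32·3 = 2400; A₄A₅ = 32·3·28 = 2688.
Length 3: A₁..A₃: k=1: 0+4000+17·5·32=6720; k=2: 2125+0+17·25·32=15725 → min 6720 | A₂..A₄: k=2: 0+2400+5·25·3=2775; k=3: 4000+0+5·32·3=4480 → min 2775 | A₃..A₅: k=3: 0+2688+25·32·28=25088; k=4: 2400+0+25·3·28=4500 → min 4500.
Length 4: A₁..A₄: k=1: 0+2775+17·5·3=3030; k=2: 2125+2400+17·25·3=5800; k=3: 6720+0+17·32·3=8352 → min 3030 | A₂..A₅: k=2: 0+4500+5·25·28=8000; k=3: 4000+2688+5·32·28=11168; k=4: 2775+0+5·3·28=3195 → min 3195.
Length 5: A₁..A₅: k=1: 0+3195+17·5·28=5575; k=2: 2125+4500+17·25·28=18525; k=3: 6720+2688+17·32·28=24640; k=4: 3030+0+17·3·28=4458 → min 4458.
Optimal parenthesization: ((A₁(A₂(A₃A₄)))A₅) with cost 4458.

4458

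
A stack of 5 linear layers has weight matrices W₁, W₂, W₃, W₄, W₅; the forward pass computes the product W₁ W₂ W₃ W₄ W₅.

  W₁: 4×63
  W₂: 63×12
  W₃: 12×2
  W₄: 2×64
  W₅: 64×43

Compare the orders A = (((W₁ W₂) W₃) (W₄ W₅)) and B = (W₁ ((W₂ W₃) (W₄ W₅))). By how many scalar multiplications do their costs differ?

Order A = (((W₁ W₂) W₃) (W₄ W₅)): (W₁ W₂): 4×63 by 63×12 → 4×12, cost 4·63·12 = 3024; ((W₁ W₂) W₃): 4×12 by 12×2 → 4×2, cost 4·12·2 = 96; cumulative 3120; (W₄ W₅): 2×64 by 64×43 → 2×43, cost 2·64·43 = 5504; (((W₁ W₂) W₃) (W₄ W₅)): 4×2 by 2×43 → 4×43, cost 4·2·43 = 344; cumulative 8968. Total 8968.
Order B = (W₁ ((W₂ W₃) (W₄ W₅))): (W₂ W₃): 63×12 by 12×2 → 63×2, cost 63·12·2 = 1512; (W₄ W₅): 2×64 by 64×43 → 2×43, cost 2·64·43 = 5504; ((W₂ W₃) (W₄ W₅)): 63×2 by 2×43 → 63×43, cost 63·2·43 = 5418; cumulative 12434; (W₁ ((W₂ W₃) (W₄ W₅))): 4×63 by 63×43 → 4×43, cost 4·63·43 = 10836; cumulative 23270. Total 23270.
Difference: |8968 − 23270| = 14302.

14302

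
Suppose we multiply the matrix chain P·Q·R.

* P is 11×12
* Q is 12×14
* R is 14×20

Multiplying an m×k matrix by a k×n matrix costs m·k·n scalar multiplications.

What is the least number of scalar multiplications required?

4928

Order (P·(Q·R)): (Q·R): 12×14 by 14×20 → 12×20, cost 12·14·20 = 3360; (P·(Q·R)): 11×12 by 12×20 → 11×20, cost 11·12·20 = 2640; cumulative 6000. Total 6000.
Order ((P·Q)·R): (P·Q): 11×12 by 12×14 → 11×14, cost 11·12·14 = 1848; ((P·Q)·R): 11×14 by 14×20 → 11×20, cost 11·14·20 = 3080; cumulative 4928. Total 4928.
Minimum: 4928.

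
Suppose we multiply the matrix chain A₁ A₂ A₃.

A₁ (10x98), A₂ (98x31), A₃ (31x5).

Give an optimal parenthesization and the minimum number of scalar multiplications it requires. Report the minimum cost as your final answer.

20090

(A₁ (A₂ A₃)): cost 20090.
((A₁ A₂) A₃): cost 31930.
Optimal: (A₁ (A₂ A₃)) with cost 20090.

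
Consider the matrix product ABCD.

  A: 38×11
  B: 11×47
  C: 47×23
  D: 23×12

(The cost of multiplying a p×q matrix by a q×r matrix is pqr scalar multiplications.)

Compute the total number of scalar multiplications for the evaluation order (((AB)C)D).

(AB): 38×11 by 11×47 → 38×47, cost 38·11·47 = 19646
((AB)C): 38×47 by 47×23 → 38×23, cost 38·47·23 = 41078; cumulative 60724
(((AB)C)D): 38×23 by 23×12 → 38×12, cost 38·23·12 = 10488; cumulative 71212
Total: 71212 scalar multiplications.

71212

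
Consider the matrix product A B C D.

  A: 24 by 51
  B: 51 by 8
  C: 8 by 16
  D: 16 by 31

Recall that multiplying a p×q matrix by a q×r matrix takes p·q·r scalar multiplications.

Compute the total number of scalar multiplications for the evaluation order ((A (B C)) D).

(B C): 51×8 by 8×16 → 51×16, cost 51·8·16 = 6528
(A (B C)): 24×51 by 51×16 → 24×16, cost 24·51·16 = 19584; cumulative 26112
((A (B C)) D): 24×16 by 16×31 → 24×31, cost 24·16·31 = 11904; cumulative 38016
Total: 38016 scalar multiplications.

38016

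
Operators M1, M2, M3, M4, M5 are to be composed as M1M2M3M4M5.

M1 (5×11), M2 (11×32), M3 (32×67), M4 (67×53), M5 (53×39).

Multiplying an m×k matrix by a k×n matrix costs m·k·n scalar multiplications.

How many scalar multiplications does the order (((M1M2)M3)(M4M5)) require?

(M1M2): 5×11 by 11×32 → 5×32, cost 5·11·32 = 1760
((M1M2)M3): 5×32 by 32×67 → 5×67, cost 5·32·67 = 10720; cumulative 12480
(M4M5): 67×53 by 53×39 → 67×39, cost 67·53·39 = 138489
(((M1M2)M3)(M4M5)): 5×67 by 67×39 → 5×39, cost 5·67·39 = 13065; cumulative 164034
Total: 164034 scalar multiplications.

164034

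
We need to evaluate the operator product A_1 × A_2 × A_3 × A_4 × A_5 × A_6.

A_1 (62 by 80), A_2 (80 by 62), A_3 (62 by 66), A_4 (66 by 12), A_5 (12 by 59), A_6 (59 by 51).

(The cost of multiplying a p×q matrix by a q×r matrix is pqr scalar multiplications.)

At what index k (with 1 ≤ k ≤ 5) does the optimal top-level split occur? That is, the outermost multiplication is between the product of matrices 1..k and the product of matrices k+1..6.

4

Adjacent pairs: A_1A_2 = 62·80·62 = 307520; A_2A_3 = 80·62·66 = 327360; A_3A_4 = 62·66·12 = 49104; A_4A_5 = 66·12·59 = 46728; A_5A_6 = 12·59·51 = 36108.
Length 3: A_1..A_3: k=1: 0+327360+62·80·66=654720; k=2: 307520+0+62·62·66=561224 → min 561224 | A_2..A_4: k=2: 0+49104+80·62·12=108624; k=3: 327360+0+80·66·12=390720 → min 108624 | A_3..A_5: k=3: 0+46728+62·66·59=288156; k=4: 49104+0+62·12·59=93000 → min 93000 | A_4..A_6: k=4: 0+36108+66·12·51=76500; k=5: 46728+0+66·59·51=245322 → min 76500.
Length 4: A_1..A_4: k=1: 0+108624+62·80·12=168144; k=2: 307520+49104+62·62·12=402752; k=3: 561224+0+62·66·12=610328 → min 168144 | A_2..A_5: k=2: 0+93000+80·62·59=385640; k=3: 327360+46728+80·66·59=685608; k=4: 108624+0+80·12·59=165264 → min 165264 | A_3..A_6: k=3: 0+76500+62·66·51=285192; k=4: 49104+36108+62·12·51=123156; k=5: 93000+0+62·59·51=279558 → min 123156.
Length 5: A_1..A_5: k=1: 0+165264+62·80·59=457904; k=2: 307520+93000+62·62·59=627316; k=3: 561224+46728+62·66·59=849380; k=4: 168144+0+62·12·59=212040 → min 212040 | A_2..A_6: k=2: 0+123156+80·62·51=376116; k=3: 327360+76500+80·66·51=673140; k=4: 108624+36108+80·12·51=193692; k=5: 165264+0+80·59·51=405984 → min 193692.
Top-level splits: k=1: (A_1..A_1)·(A_2..A_6) → 0+193692+62·80·51 = 446652; k=2: (A_1..A_2)·(A_3..A_6) → 307520+123156+62·62·51 = 626720; k=3: (A_1..A_3)·(A_4..A_6) → 561224+76500+62·66·51 = 846416; k=4: (A_1..A_4)·(A_5..A_6) → 168144+36108+62·12·51 = 242196; k=5: (A_1..A_5)·(A_6..A_6) → 212040+0+62·59·51 = 398598.
Best split is after A_4, i.e. k = 4.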